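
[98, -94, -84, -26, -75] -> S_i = Random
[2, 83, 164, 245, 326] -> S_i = 2 + 81*i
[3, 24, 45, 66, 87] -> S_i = 3 + 21*i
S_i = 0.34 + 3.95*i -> [0.34, 4.29, 8.24, 12.19, 16.14]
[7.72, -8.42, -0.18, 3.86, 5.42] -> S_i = Random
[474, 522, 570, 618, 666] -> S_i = 474 + 48*i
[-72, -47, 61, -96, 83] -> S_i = Random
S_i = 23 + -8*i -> [23, 15, 7, -1, -9]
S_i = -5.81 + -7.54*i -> [-5.81, -13.35, -20.89, -28.43, -35.97]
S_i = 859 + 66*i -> [859, 925, 991, 1057, 1123]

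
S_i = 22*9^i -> [22, 198, 1782, 16038, 144342]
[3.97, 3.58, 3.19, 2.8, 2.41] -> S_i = 3.97 + -0.39*i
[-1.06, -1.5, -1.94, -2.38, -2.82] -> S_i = -1.06 + -0.44*i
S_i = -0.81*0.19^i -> [-0.81, -0.15, -0.03, -0.01, -0.0]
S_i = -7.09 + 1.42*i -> [-7.09, -5.67, -4.25, -2.83, -1.41]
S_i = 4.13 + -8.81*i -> [4.13, -4.68, -13.49, -22.3, -31.11]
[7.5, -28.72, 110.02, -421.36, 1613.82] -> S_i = 7.50*(-3.83)^i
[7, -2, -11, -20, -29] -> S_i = 7 + -9*i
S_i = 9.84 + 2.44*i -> [9.84, 12.28, 14.72, 17.16, 19.6]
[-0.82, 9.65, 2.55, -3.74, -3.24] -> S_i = Random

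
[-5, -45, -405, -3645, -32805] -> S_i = -5*9^i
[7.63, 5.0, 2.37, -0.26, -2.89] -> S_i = 7.63 + -2.63*i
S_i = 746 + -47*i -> [746, 699, 652, 605, 558]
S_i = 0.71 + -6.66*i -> [0.71, -5.95, -12.61, -19.27, -25.93]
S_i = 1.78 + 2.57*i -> [1.78, 4.35, 6.92, 9.49, 12.06]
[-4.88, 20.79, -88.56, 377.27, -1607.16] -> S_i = -4.88*(-4.26)^i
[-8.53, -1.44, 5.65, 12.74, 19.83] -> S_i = -8.53 + 7.09*i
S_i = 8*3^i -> [8, 24, 72, 216, 648]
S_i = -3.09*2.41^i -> [-3.09, -7.45, -17.95, -43.25, -104.24]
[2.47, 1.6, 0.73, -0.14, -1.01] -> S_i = 2.47 + -0.87*i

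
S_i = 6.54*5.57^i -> [6.54, 36.43, 202.9, 1130.17, 6295.04]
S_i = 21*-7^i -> [21, -147, 1029, -7203, 50421]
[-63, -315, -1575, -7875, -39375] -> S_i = -63*5^i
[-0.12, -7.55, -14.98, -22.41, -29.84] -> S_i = -0.12 + -7.43*i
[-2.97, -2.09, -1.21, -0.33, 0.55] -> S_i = -2.97 + 0.88*i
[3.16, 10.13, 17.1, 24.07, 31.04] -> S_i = 3.16 + 6.97*i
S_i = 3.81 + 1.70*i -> [3.81, 5.51, 7.21, 8.91, 10.61]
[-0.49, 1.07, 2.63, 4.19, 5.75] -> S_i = -0.49 + 1.56*i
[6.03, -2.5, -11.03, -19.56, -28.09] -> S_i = 6.03 + -8.53*i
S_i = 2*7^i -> [2, 14, 98, 686, 4802]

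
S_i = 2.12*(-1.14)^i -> [2.12, -2.42, 2.76, -3.14, 3.58]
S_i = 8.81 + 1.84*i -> [8.81, 10.65, 12.49, 14.33, 16.17]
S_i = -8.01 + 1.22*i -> [-8.01, -6.79, -5.57, -4.35, -3.13]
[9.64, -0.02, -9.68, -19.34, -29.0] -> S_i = 9.64 + -9.66*i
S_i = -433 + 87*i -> [-433, -346, -259, -172, -85]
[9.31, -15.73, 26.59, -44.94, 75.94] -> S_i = 9.31*(-1.69)^i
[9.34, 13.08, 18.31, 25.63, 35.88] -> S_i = 9.34*1.40^i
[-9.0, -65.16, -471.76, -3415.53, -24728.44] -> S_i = -9.00*7.24^i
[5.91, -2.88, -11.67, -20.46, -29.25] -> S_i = 5.91 + -8.79*i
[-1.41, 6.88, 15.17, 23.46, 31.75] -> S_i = -1.41 + 8.29*i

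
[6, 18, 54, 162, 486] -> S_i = 6*3^i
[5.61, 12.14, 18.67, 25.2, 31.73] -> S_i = 5.61 + 6.53*i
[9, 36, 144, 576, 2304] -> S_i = 9*4^i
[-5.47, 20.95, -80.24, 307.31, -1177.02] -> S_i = -5.47*(-3.83)^i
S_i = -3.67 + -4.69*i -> [-3.67, -8.36, -13.05, -17.74, -22.43]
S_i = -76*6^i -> [-76, -456, -2736, -16416, -98496]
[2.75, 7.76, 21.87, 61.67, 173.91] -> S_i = 2.75*2.82^i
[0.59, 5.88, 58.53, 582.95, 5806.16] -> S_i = 0.59*9.96^i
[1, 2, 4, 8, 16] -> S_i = 1*2^i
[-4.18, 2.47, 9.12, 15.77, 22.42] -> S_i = -4.18 + 6.65*i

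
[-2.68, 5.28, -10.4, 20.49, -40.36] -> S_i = -2.68*(-1.97)^i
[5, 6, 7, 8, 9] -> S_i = 5 + 1*i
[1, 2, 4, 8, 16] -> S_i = 1*2^i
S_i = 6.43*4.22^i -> [6.43, 27.13, 114.51, 483.22, 2039.2]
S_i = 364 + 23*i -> [364, 387, 410, 433, 456]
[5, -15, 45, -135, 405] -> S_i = 5*-3^i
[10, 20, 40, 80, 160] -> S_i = 10*2^i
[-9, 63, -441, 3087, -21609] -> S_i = -9*-7^i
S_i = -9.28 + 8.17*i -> [-9.28, -1.11, 7.06, 15.23, 23.4]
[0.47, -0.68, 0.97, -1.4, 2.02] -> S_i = 0.47*(-1.44)^i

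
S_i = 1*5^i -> [1, 5, 25, 125, 625]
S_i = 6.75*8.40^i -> [6.75, 56.7, 476.28, 4000.75, 33606.32]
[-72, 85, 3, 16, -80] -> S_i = Random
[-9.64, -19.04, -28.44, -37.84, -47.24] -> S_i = -9.64 + -9.40*i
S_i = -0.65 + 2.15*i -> [-0.65, 1.5, 3.65, 5.8, 7.95]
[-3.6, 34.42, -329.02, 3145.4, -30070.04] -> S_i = -3.60*(-9.56)^i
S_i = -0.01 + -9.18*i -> [-0.01, -9.19, -18.37, -27.55, -36.73]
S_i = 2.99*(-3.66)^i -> [2.99, -10.94, 40.05, -146.59, 536.53]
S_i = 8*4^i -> [8, 32, 128, 512, 2048]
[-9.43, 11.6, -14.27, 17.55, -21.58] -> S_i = -9.43*(-1.23)^i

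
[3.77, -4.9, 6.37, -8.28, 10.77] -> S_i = 3.77*(-1.30)^i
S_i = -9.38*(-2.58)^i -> [-9.38, 24.2, -62.44, 161.09, -415.61]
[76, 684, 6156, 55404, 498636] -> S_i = 76*9^i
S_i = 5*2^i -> [5, 10, 20, 40, 80]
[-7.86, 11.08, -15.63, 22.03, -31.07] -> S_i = -7.86*(-1.41)^i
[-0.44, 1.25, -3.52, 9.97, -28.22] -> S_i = -0.44*(-2.83)^i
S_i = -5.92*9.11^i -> [-5.92, -53.93, -491.31, -4475.86, -40775.12]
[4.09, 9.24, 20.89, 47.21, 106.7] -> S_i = 4.09*2.26^i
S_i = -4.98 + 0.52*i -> [-4.98, -4.46, -3.94, -3.42, -2.9]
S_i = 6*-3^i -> [6, -18, 54, -162, 486]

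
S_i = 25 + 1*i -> [25, 26, 27, 28, 29]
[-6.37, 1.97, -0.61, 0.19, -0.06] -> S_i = -6.37*(-0.31)^i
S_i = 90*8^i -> [90, 720, 5760, 46080, 368640]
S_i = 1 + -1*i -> [1, 0, -1, -2, -3]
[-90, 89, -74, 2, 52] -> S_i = Random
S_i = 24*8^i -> [24, 192, 1536, 12288, 98304]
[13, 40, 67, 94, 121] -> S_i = 13 + 27*i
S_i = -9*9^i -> [-9, -81, -729, -6561, -59049]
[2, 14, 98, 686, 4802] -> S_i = 2*7^i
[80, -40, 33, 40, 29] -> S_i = Random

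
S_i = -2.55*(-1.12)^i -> [-2.55, 2.86, -3.2, 3.58, -4.01]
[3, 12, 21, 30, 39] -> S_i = 3 + 9*i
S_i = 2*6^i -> [2, 12, 72, 432, 2592]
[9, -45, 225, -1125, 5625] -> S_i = 9*-5^i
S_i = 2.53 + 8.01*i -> [2.53, 10.54, 18.55, 26.56, 34.57]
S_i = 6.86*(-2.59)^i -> [6.86, -17.77, 46.02, -119.19, 308.69]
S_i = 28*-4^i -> [28, -112, 448, -1792, 7168]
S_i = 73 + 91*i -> [73, 164, 255, 346, 437]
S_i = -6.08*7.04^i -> [-6.08, -42.8, -301.33, -2121.4, -14934.62]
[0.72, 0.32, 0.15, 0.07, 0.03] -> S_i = 0.72*0.45^i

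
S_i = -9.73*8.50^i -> [-9.73, -82.7, -702.99, -5975.44, -50791.21]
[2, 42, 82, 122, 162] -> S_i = 2 + 40*i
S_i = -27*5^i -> [-27, -135, -675, -3375, -16875]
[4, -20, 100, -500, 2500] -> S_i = 4*-5^i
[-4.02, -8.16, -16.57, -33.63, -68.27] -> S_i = -4.02*2.03^i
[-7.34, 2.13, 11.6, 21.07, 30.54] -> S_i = -7.34 + 9.47*i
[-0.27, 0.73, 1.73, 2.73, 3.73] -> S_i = -0.27 + 1.00*i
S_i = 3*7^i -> [3, 21, 147, 1029, 7203]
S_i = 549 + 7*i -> [549, 556, 563, 570, 577]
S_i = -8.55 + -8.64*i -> [-8.55, -17.19, -25.83, -34.47, -43.11]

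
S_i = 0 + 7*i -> [0, 7, 14, 21, 28]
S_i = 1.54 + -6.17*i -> [1.54, -4.63, -10.8, -16.97, -23.14]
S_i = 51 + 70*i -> [51, 121, 191, 261, 331]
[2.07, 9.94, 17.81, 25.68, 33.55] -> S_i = 2.07 + 7.87*i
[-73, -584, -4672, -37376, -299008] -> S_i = -73*8^i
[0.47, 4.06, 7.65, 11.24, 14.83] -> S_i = 0.47 + 3.59*i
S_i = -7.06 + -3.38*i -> [-7.06, -10.44, -13.82, -17.2, -20.58]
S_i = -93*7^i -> [-93, -651, -4557, -31899, -223293]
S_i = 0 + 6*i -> [0, 6, 12, 18, 24]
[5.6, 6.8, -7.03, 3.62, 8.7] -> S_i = Random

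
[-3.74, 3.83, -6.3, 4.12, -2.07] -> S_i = Random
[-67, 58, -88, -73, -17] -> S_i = Random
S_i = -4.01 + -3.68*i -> [-4.01, -7.69, -11.37, -15.05, -18.73]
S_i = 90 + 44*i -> [90, 134, 178, 222, 266]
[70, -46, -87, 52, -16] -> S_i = Random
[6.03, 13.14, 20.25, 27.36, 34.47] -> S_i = 6.03 + 7.11*i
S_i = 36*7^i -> [36, 252, 1764, 12348, 86436]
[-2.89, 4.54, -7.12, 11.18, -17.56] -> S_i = -2.89*(-1.57)^i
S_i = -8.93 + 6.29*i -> [-8.93, -2.64, 3.65, 9.94, 16.23]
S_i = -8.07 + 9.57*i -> [-8.07, 1.5, 11.07, 20.64, 30.21]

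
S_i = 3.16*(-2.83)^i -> [3.16, -8.94, 25.31, -71.62, 202.69]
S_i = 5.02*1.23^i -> [5.02, 6.17, 7.59, 9.34, 11.49]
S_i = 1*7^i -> [1, 7, 49, 343, 2401]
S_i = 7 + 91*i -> [7, 98, 189, 280, 371]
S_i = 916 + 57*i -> [916, 973, 1030, 1087, 1144]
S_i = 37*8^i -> [37, 296, 2368, 18944, 151552]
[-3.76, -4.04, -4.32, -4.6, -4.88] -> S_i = -3.76 + -0.28*i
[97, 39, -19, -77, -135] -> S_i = 97 + -58*i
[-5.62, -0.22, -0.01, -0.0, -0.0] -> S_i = -5.62*0.04^i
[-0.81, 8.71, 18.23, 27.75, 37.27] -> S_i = -0.81 + 9.52*i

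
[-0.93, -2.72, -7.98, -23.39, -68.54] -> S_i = -0.93*2.93^i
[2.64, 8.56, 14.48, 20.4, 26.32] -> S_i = 2.64 + 5.92*i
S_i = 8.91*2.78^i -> [8.91, 24.77, 68.86, 191.43, 532.18]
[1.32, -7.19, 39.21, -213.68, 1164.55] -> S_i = 1.32*(-5.45)^i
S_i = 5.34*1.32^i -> [5.34, 7.05, 9.3, 12.28, 16.21]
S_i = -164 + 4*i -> [-164, -160, -156, -152, -148]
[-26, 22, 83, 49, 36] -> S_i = Random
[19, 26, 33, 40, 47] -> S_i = 19 + 7*i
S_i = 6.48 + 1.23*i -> [6.48, 7.71, 8.94, 10.17, 11.4]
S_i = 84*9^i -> [84, 756, 6804, 61236, 551124]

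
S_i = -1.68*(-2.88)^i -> [-1.68, 4.84, -13.93, 40.13, -115.58]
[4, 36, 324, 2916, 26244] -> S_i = 4*9^i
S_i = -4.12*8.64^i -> [-4.12, -35.6, -307.56, -2657.29, -22958.96]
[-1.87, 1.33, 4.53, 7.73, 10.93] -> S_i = -1.87 + 3.20*i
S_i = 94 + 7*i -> [94, 101, 108, 115, 122]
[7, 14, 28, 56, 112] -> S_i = 7*2^i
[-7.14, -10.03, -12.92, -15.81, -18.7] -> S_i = -7.14 + -2.89*i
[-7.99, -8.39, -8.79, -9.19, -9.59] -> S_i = -7.99 + -0.40*i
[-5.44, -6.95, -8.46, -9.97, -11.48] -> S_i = -5.44 + -1.51*i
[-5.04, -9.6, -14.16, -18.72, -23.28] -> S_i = -5.04 + -4.56*i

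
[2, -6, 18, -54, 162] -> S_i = 2*-3^i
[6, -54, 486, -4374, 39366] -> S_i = 6*-9^i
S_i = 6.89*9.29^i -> [6.89, 64.01, 594.64, 5524.16, 51319.46]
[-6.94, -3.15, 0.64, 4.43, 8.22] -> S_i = -6.94 + 3.79*i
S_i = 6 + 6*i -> [6, 12, 18, 24, 30]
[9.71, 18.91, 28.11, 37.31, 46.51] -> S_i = 9.71 + 9.20*i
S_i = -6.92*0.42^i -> [-6.92, -2.91, -1.22, -0.51, -0.22]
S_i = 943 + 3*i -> [943, 946, 949, 952, 955]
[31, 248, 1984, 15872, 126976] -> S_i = 31*8^i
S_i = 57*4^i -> [57, 228, 912, 3648, 14592]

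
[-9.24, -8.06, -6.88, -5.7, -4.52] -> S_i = -9.24 + 1.18*i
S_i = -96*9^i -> [-96, -864, -7776, -69984, -629856]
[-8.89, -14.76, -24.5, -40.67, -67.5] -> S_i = -8.89*1.66^i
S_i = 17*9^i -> [17, 153, 1377, 12393, 111537]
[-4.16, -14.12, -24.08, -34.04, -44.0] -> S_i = -4.16 + -9.96*i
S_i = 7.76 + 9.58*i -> [7.76, 17.34, 26.92, 36.5, 46.08]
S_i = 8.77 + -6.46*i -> [8.77, 2.31, -4.15, -10.61, -17.07]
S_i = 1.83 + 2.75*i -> [1.83, 4.58, 7.33, 10.08, 12.83]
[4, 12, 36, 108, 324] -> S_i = 4*3^i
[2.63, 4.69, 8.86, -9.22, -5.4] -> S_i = Random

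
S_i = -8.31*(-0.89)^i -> [-8.31, 7.4, -6.58, 5.86, -5.21]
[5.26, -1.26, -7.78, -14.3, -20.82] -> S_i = 5.26 + -6.52*i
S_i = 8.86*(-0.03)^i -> [8.86, -0.27, 0.01, -0.0, 0.0]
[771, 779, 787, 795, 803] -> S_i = 771 + 8*i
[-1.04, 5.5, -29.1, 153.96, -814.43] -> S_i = -1.04*(-5.29)^i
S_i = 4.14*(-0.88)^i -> [4.14, -3.64, 3.21, -2.82, 2.48]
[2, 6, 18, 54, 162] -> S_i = 2*3^i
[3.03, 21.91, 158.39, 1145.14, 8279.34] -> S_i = 3.03*7.23^i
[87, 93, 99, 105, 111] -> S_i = 87 + 6*i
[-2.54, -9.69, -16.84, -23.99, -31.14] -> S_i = -2.54 + -7.15*i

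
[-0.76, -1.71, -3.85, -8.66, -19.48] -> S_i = -0.76*2.25^i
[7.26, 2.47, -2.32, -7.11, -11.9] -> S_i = 7.26 + -4.79*i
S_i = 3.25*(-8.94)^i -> [3.25, -29.06, 259.75, -2322.18, 20760.29]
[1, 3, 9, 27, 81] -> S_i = 1*3^i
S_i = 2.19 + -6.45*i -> [2.19, -4.26, -10.71, -17.16, -23.61]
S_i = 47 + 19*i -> [47, 66, 85, 104, 123]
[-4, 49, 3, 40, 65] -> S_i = Random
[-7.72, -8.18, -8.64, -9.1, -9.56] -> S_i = -7.72 + -0.46*i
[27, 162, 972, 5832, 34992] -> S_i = 27*6^i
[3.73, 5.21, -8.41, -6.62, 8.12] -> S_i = Random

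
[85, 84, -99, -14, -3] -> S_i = Random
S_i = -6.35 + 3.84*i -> [-6.35, -2.51, 1.33, 5.17, 9.01]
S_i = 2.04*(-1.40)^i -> [2.04, -2.86, 4.0, -5.6, 7.84]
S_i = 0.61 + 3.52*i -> [0.61, 4.13, 7.65, 11.17, 14.69]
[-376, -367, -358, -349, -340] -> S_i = -376 + 9*i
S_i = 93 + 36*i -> [93, 129, 165, 201, 237]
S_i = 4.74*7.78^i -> [4.74, 36.88, 286.9, 2232.12, 17365.88]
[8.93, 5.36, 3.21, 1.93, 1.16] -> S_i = 8.93*0.60^i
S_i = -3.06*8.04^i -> [-3.06, -24.6, -197.8, -1590.34, -12786.32]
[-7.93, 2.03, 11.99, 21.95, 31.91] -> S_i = -7.93 + 9.96*i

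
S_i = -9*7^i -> [-9, -63, -441, -3087, -21609]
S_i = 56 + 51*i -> [56, 107, 158, 209, 260]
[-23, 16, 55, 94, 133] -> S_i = -23 + 39*i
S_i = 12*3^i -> [12, 36, 108, 324, 972]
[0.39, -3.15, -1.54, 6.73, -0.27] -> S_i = Random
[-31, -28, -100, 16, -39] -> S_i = Random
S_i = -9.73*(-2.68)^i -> [-9.73, 26.08, -69.88, 187.29, -501.94]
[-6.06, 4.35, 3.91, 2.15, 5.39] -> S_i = Random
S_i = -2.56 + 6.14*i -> [-2.56, 3.58, 9.72, 15.86, 22.0]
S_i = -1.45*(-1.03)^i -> [-1.45, 1.49, -1.54, 1.58, -1.63]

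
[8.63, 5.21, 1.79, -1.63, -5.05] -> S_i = 8.63 + -3.42*i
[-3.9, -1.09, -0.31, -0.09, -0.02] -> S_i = -3.90*0.28^i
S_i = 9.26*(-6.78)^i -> [9.26, -62.78, 425.67, -2886.02, 19567.25]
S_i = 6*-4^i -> [6, -24, 96, -384, 1536]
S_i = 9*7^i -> [9, 63, 441, 3087, 21609]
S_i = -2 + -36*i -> [-2, -38, -74, -110, -146]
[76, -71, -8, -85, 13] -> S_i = Random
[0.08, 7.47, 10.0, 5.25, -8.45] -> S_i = Random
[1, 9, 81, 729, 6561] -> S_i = 1*9^i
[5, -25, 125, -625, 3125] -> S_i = 5*-5^i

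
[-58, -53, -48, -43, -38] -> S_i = -58 + 5*i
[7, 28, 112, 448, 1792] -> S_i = 7*4^i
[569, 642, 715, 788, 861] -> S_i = 569 + 73*i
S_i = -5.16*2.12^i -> [-5.16, -10.94, -23.19, -49.17, -104.23]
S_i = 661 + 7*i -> [661, 668, 675, 682, 689]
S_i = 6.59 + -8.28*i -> [6.59, -1.69, -9.97, -18.25, -26.53]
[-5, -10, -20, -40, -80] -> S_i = -5*2^i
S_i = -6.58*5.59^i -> [-6.58, -36.78, -205.61, -1149.37, -6425.0]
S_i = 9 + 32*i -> [9, 41, 73, 105, 137]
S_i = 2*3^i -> [2, 6, 18, 54, 162]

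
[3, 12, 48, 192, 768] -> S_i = 3*4^i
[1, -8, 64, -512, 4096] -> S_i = 1*-8^i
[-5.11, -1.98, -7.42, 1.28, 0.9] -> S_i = Random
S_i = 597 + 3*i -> [597, 600, 603, 606, 609]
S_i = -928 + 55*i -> [-928, -873, -818, -763, -708]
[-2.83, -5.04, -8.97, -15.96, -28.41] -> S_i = -2.83*1.78^i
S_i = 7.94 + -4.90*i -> [7.94, 3.04, -1.86, -6.76, -11.66]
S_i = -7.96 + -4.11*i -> [-7.96, -12.07, -16.18, -20.29, -24.4]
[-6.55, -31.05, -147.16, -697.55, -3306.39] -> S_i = -6.55*4.74^i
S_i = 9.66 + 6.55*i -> [9.66, 16.21, 22.76, 29.31, 35.86]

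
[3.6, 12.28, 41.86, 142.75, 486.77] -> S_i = 3.60*3.41^i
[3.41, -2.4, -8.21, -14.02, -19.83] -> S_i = 3.41 + -5.81*i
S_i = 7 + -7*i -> [7, 0, -7, -14, -21]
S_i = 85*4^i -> [85, 340, 1360, 5440, 21760]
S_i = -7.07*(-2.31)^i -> [-7.07, 16.33, -37.73, 87.15, -201.31]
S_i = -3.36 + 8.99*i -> [-3.36, 5.63, 14.62, 23.61, 32.6]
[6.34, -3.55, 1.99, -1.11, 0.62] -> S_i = 6.34*(-0.56)^i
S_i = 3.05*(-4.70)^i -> [3.05, -14.34, 67.37, -316.66, 1488.3]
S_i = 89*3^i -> [89, 267, 801, 2403, 7209]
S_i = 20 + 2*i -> [20, 22, 24, 26, 28]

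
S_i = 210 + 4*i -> [210, 214, 218, 222, 226]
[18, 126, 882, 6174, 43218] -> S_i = 18*7^i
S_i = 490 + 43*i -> [490, 533, 576, 619, 662]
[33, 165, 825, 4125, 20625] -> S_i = 33*5^i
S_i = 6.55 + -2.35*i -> [6.55, 4.2, 1.85, -0.5, -2.85]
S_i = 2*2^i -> [2, 4, 8, 16, 32]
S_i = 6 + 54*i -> [6, 60, 114, 168, 222]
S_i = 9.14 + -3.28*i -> [9.14, 5.86, 2.58, -0.7, -3.98]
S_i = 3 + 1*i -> [3, 4, 5, 6, 7]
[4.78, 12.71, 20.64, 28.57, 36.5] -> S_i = 4.78 + 7.93*i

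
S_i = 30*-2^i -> [30, -60, 120, -240, 480]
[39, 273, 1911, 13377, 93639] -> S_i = 39*7^i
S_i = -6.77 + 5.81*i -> [-6.77, -0.96, 4.85, 10.66, 16.47]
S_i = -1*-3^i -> [-1, 3, -9, 27, -81]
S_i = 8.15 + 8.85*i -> [8.15, 17.0, 25.85, 34.7, 43.55]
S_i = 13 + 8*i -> [13, 21, 29, 37, 45]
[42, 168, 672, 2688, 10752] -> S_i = 42*4^i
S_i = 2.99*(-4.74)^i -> [2.99, -14.17, 67.18, -318.42, 1509.33]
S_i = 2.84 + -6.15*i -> [2.84, -3.31, -9.46, -15.61, -21.76]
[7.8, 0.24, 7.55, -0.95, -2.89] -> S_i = Random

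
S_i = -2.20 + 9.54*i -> [-2.2, 7.34, 16.88, 26.42, 35.96]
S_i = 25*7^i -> [25, 175, 1225, 8575, 60025]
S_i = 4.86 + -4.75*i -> [4.86, 0.11, -4.64, -9.39, -14.14]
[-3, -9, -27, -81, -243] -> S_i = -3*3^i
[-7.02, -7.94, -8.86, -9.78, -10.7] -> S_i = -7.02 + -0.92*i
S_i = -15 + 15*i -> [-15, 0, 15, 30, 45]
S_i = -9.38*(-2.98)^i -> [-9.38, 27.95, -83.3, 248.23, -739.72]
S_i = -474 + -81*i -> [-474, -555, -636, -717, -798]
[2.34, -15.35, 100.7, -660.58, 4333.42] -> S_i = 2.34*(-6.56)^i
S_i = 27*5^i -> [27, 135, 675, 3375, 16875]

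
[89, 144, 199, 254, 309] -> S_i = 89 + 55*i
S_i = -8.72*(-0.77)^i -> [-8.72, 6.71, -5.17, 3.98, -3.07]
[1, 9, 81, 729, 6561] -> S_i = 1*9^i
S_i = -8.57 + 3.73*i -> [-8.57, -4.84, -1.11, 2.62, 6.35]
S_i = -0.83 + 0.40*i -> [-0.83, -0.43, -0.03, 0.37, 0.77]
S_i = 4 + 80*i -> [4, 84, 164, 244, 324]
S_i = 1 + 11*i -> [1, 12, 23, 34, 45]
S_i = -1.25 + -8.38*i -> [-1.25, -9.63, -18.01, -26.39, -34.77]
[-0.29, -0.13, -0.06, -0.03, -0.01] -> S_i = -0.29*0.46^i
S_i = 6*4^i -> [6, 24, 96, 384, 1536]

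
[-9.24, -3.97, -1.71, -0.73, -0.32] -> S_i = -9.24*0.43^i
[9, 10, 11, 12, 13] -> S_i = 9 + 1*i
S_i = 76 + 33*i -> [76, 109, 142, 175, 208]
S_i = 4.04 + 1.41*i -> [4.04, 5.45, 6.86, 8.27, 9.68]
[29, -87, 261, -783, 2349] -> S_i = 29*-3^i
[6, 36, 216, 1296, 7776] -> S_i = 6*6^i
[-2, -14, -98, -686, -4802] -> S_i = -2*7^i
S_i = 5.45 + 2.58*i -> [5.45, 8.03, 10.61, 13.19, 15.77]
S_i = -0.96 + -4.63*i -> [-0.96, -5.59, -10.22, -14.85, -19.48]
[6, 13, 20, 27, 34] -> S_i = 6 + 7*i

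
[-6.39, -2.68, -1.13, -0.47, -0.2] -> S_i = -6.39*0.42^i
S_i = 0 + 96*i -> [0, 96, 192, 288, 384]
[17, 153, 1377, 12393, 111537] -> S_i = 17*9^i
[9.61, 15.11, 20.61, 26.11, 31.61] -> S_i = 9.61 + 5.50*i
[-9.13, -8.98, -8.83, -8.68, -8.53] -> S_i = -9.13 + 0.15*i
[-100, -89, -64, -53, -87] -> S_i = Random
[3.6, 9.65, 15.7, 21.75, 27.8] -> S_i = 3.60 + 6.05*i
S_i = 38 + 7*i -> [38, 45, 52, 59, 66]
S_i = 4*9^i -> [4, 36, 324, 2916, 26244]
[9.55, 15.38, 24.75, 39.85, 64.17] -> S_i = 9.55*1.61^i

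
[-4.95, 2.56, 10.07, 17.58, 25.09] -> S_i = -4.95 + 7.51*i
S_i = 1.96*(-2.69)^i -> [1.96, -5.27, 14.18, -38.15, 102.63]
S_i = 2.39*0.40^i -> [2.39, 0.96, 0.38, 0.15, 0.06]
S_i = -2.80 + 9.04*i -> [-2.8, 6.24, 15.28, 24.32, 33.36]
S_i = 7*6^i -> [7, 42, 252, 1512, 9072]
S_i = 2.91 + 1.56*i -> [2.91, 4.47, 6.03, 7.59, 9.15]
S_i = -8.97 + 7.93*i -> [-8.97, -1.04, 6.89, 14.82, 22.75]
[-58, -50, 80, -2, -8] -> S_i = Random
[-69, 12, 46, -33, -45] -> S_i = Random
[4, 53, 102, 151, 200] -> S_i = 4 + 49*i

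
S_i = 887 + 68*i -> [887, 955, 1023, 1091, 1159]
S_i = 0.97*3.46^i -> [0.97, 3.36, 11.61, 40.18, 139.02]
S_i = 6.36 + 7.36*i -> [6.36, 13.72, 21.08, 28.44, 35.8]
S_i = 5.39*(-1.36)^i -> [5.39, -7.33, 9.97, -13.56, 18.44]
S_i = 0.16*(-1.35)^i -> [0.16, -0.22, 0.29, -0.39, 0.53]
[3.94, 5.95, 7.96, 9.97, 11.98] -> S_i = 3.94 + 2.01*i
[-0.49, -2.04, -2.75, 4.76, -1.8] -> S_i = Random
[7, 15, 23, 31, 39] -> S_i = 7 + 8*i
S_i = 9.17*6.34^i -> [9.17, 58.14, 368.59, 2336.88, 14815.84]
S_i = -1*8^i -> [-1, -8, -64, -512, -4096]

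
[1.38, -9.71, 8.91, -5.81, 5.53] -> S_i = Random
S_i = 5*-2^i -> [5, -10, 20, -40, 80]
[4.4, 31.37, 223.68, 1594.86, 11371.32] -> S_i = 4.40*7.13^i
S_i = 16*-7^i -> [16, -112, 784, -5488, 38416]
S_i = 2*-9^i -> [2, -18, 162, -1458, 13122]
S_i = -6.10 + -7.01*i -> [-6.1, -13.11, -20.12, -27.13, -34.14]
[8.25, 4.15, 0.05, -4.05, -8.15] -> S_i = 8.25 + -4.10*i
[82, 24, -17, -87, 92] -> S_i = Random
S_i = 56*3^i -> [56, 168, 504, 1512, 4536]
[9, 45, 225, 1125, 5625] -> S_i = 9*5^i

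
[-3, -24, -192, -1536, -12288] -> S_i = -3*8^i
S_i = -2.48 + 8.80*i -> [-2.48, 6.32, 15.12, 23.92, 32.72]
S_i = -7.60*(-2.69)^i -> [-7.6, 20.44, -54.99, 147.93, -397.94]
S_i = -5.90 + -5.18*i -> [-5.9, -11.08, -16.26, -21.44, -26.62]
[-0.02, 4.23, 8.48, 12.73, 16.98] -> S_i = -0.02 + 4.25*i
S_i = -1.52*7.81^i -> [-1.52, -11.87, -92.71, -724.1, -5655.2]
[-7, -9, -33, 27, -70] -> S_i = Random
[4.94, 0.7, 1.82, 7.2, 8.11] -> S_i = Random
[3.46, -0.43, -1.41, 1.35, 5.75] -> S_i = Random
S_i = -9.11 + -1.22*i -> [-9.11, -10.33, -11.55, -12.77, -13.99]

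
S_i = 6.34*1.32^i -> [6.34, 8.37, 11.05, 14.58, 19.25]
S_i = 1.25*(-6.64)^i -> [1.25, -8.3, 55.11, -365.94, 2429.87]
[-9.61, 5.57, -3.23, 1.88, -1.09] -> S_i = -9.61*(-0.58)^i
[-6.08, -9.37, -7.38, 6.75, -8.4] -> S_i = Random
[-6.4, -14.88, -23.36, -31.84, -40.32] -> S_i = -6.40 + -8.48*i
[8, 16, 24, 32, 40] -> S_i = 8 + 8*i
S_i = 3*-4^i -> [3, -12, 48, -192, 768]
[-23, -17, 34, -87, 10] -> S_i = Random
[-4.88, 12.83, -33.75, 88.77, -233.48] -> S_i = -4.88*(-2.63)^i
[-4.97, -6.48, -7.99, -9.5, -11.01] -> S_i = -4.97 + -1.51*i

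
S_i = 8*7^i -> [8, 56, 392, 2744, 19208]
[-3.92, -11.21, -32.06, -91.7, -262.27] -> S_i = -3.92*2.86^i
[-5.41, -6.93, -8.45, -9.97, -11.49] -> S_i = -5.41 + -1.52*i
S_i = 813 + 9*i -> [813, 822, 831, 840, 849]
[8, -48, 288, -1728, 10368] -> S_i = 8*-6^i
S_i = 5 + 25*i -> [5, 30, 55, 80, 105]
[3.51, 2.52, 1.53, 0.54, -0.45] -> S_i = 3.51 + -0.99*i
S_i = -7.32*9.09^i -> [-7.32, -66.54, -604.84, -5497.97, -49976.59]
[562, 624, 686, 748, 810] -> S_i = 562 + 62*i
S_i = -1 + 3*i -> [-1, 2, 5, 8, 11]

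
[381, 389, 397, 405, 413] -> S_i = 381 + 8*i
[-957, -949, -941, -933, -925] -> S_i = -957 + 8*i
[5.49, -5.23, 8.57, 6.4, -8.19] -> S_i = Random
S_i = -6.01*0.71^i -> [-6.01, -4.27, -3.03, -2.15, -1.53]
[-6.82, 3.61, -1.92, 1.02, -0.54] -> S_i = -6.82*(-0.53)^i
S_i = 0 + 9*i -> [0, 9, 18, 27, 36]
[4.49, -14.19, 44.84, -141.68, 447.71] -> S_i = 4.49*(-3.16)^i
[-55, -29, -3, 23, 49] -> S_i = -55 + 26*i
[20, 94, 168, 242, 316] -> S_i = 20 + 74*i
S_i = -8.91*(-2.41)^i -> [-8.91, 21.47, -51.75, 124.72, -300.57]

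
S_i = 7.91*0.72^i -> [7.91, 5.7, 4.1, 2.95, 2.13]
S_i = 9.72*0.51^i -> [9.72, 4.96, 2.53, 1.29, 0.66]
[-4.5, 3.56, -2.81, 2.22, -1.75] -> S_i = -4.50*(-0.79)^i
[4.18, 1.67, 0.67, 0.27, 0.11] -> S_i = 4.18*0.40^i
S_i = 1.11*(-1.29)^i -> [1.11, -1.43, 1.85, -2.38, 3.07]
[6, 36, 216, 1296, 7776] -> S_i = 6*6^i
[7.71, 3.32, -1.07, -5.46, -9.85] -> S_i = 7.71 + -4.39*i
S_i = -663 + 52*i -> [-663, -611, -559, -507, -455]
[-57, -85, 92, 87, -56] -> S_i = Random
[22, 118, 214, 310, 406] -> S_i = 22 + 96*i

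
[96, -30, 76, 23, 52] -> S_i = Random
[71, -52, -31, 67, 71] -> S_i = Random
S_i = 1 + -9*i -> [1, -8, -17, -26, -35]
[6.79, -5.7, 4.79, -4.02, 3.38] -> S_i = 6.79*(-0.84)^i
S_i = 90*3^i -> [90, 270, 810, 2430, 7290]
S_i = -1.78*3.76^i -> [-1.78, -6.69, -25.16, -94.62, -355.77]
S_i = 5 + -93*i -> [5, -88, -181, -274, -367]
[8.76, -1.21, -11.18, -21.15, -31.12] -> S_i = 8.76 + -9.97*i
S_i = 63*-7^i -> [63, -441, 3087, -21609, 151263]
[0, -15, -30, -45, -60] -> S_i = 0 + -15*i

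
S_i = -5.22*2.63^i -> [-5.22, -13.73, -36.11, -94.96, -249.74]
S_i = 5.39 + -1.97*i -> [5.39, 3.42, 1.45, -0.52, -2.49]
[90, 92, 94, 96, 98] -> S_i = 90 + 2*i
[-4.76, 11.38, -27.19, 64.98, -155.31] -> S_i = -4.76*(-2.39)^i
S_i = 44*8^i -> [44, 352, 2816, 22528, 180224]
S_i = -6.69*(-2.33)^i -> [-6.69, 15.59, -36.32, 84.62, -197.17]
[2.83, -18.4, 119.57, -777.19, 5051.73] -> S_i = 2.83*(-6.50)^i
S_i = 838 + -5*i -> [838, 833, 828, 823, 818]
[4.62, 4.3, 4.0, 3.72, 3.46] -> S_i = 4.62*0.93^i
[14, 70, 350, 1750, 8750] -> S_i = 14*5^i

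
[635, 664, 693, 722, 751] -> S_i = 635 + 29*i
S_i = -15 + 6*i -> [-15, -9, -3, 3, 9]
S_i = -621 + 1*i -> [-621, -620, -619, -618, -617]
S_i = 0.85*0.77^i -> [0.85, 0.65, 0.5, 0.39, 0.3]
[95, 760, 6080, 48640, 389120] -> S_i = 95*8^i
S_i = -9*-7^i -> [-9, 63, -441, 3087, -21609]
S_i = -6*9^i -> [-6, -54, -486, -4374, -39366]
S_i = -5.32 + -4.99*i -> [-5.32, -10.31, -15.3, -20.29, -25.28]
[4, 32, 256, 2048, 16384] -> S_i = 4*8^i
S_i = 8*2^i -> [8, 16, 32, 64, 128]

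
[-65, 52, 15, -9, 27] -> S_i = Random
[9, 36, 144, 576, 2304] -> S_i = 9*4^i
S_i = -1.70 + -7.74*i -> [-1.7, -9.44, -17.18, -24.92, -32.66]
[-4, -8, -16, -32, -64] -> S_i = -4*2^i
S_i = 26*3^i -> [26, 78, 234, 702, 2106]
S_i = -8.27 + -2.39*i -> [-8.27, -10.66, -13.05, -15.44, -17.83]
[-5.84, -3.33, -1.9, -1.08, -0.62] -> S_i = -5.84*0.57^i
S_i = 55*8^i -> [55, 440, 3520, 28160, 225280]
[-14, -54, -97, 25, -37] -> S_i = Random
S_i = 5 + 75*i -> [5, 80, 155, 230, 305]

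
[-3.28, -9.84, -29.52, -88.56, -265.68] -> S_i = -3.28*3.00^i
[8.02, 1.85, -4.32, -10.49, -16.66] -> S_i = 8.02 + -6.17*i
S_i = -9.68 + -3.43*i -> [-9.68, -13.11, -16.54, -19.97, -23.4]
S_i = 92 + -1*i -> [92, 91, 90, 89, 88]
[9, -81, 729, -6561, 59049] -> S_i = 9*-9^i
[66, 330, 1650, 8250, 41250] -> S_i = 66*5^i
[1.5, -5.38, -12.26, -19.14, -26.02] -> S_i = 1.50 + -6.88*i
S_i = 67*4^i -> [67, 268, 1072, 4288, 17152]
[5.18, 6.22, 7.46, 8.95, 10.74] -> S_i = 5.18*1.20^i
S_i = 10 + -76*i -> [10, -66, -142, -218, -294]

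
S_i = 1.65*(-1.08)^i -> [1.65, -1.78, 1.92, -2.08, 2.24]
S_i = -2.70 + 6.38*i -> [-2.7, 3.68, 10.06, 16.44, 22.82]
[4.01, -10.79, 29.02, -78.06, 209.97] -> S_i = 4.01*(-2.69)^i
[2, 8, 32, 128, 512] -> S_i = 2*4^i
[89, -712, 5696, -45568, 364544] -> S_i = 89*-8^i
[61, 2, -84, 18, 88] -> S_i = Random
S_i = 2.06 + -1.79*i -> [2.06, 0.27, -1.52, -3.31, -5.1]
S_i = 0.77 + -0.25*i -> [0.77, 0.52, 0.27, 0.02, -0.23]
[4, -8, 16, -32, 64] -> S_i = 4*-2^i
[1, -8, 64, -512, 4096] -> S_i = 1*-8^i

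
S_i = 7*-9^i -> [7, -63, 567, -5103, 45927]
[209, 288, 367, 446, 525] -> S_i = 209 + 79*i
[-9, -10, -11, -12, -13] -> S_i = -9 + -1*i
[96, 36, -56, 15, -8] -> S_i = Random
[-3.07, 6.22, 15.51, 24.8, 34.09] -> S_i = -3.07 + 9.29*i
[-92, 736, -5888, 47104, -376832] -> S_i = -92*-8^i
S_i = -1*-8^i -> [-1, 8, -64, 512, -4096]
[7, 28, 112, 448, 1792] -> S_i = 7*4^i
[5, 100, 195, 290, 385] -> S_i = 5 + 95*i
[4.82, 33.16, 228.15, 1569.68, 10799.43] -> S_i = 4.82*6.88^i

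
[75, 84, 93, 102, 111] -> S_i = 75 + 9*i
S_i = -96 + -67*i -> [-96, -163, -230, -297, -364]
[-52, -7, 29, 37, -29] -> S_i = Random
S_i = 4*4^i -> [4, 16, 64, 256, 1024]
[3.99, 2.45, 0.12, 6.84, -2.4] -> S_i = Random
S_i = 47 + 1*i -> [47, 48, 49, 50, 51]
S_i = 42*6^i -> [42, 252, 1512, 9072, 54432]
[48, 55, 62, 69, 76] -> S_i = 48 + 7*i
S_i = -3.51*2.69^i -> [-3.51, -9.44, -25.4, -68.32, -183.79]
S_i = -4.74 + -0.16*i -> [-4.74, -4.9, -5.06, -5.22, -5.38]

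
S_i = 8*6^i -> [8, 48, 288, 1728, 10368]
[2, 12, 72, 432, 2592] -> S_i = 2*6^i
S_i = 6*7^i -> [6, 42, 294, 2058, 14406]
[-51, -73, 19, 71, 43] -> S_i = Random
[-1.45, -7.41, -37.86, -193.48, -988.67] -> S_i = -1.45*5.11^i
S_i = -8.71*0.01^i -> [-8.71, -0.09, -0.0, -0.0, -0.0]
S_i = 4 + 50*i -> [4, 54, 104, 154, 204]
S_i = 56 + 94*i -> [56, 150, 244, 338, 432]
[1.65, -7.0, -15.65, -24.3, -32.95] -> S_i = 1.65 + -8.65*i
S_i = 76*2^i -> [76, 152, 304, 608, 1216]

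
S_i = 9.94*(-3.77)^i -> [9.94, -37.47, 141.28, -532.61, 2007.94]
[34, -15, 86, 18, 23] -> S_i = Random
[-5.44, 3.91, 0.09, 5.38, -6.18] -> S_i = Random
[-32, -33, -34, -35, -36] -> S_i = -32 + -1*i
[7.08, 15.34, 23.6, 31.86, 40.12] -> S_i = 7.08 + 8.26*i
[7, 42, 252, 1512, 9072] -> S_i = 7*6^i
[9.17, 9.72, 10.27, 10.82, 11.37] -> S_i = 9.17 + 0.55*i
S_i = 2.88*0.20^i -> [2.88, 0.58, 0.12, 0.02, 0.0]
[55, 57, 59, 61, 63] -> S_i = 55 + 2*i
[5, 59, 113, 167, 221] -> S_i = 5 + 54*i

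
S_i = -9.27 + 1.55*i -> [-9.27, -7.72, -6.17, -4.62, -3.07]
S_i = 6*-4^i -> [6, -24, 96, -384, 1536]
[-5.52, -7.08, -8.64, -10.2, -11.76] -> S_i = -5.52 + -1.56*i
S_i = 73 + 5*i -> [73, 78, 83, 88, 93]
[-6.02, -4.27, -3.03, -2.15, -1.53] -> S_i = -6.02*0.71^i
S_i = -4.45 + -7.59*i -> [-4.45, -12.04, -19.63, -27.22, -34.81]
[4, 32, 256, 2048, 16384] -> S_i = 4*8^i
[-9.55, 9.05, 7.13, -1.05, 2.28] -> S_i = Random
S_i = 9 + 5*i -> [9, 14, 19, 24, 29]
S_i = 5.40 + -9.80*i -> [5.4, -4.4, -14.2, -24.0, -33.8]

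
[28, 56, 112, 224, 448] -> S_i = 28*2^i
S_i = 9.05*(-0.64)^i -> [9.05, -5.79, 3.71, -2.37, 1.52]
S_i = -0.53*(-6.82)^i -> [-0.53, 3.61, -24.65, 168.12, -1146.6]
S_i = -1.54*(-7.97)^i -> [-1.54, 12.27, -97.82, 779.64, -6213.75]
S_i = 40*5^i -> [40, 200, 1000, 5000, 25000]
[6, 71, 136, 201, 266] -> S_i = 6 + 65*i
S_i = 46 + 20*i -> [46, 66, 86, 106, 126]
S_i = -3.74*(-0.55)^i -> [-3.74, 2.06, -1.13, 0.62, -0.34]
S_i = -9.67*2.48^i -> [-9.67, -23.98, -59.47, -147.5, -365.79]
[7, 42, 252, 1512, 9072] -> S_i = 7*6^i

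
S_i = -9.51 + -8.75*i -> [-9.51, -18.26, -27.01, -35.76, -44.51]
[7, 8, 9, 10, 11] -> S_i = 7 + 1*i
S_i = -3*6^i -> [-3, -18, -108, -648, -3888]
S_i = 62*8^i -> [62, 496, 3968, 31744, 253952]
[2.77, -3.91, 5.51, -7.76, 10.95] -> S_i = 2.77*(-1.41)^i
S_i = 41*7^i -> [41, 287, 2009, 14063, 98441]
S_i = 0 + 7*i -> [0, 7, 14, 21, 28]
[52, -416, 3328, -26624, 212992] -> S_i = 52*-8^i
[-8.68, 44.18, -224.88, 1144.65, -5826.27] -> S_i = -8.68*(-5.09)^i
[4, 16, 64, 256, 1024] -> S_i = 4*4^i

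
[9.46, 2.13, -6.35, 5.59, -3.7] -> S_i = Random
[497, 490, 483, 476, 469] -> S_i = 497 + -7*i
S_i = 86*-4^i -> [86, -344, 1376, -5504, 22016]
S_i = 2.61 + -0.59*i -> [2.61, 2.02, 1.43, 0.84, 0.25]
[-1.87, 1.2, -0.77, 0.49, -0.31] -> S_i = -1.87*(-0.64)^i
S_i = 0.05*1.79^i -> [0.05, 0.09, 0.16, 0.29, 0.51]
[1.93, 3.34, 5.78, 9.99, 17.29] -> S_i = 1.93*1.73^i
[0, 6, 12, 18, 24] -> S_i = 0 + 6*i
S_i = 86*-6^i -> [86, -516, 3096, -18576, 111456]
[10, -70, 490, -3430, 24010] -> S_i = 10*-7^i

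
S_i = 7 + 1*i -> [7, 8, 9, 10, 11]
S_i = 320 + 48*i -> [320, 368, 416, 464, 512]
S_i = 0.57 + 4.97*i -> [0.57, 5.54, 10.51, 15.48, 20.45]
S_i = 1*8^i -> [1, 8, 64, 512, 4096]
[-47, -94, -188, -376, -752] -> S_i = -47*2^i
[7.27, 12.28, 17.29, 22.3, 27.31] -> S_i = 7.27 + 5.01*i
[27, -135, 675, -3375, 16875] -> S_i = 27*-5^i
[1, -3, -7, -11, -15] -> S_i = 1 + -4*i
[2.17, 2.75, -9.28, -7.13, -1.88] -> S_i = Random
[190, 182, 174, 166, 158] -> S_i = 190 + -8*i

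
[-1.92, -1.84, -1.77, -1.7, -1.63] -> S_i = -1.92*0.96^i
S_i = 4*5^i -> [4, 20, 100, 500, 2500]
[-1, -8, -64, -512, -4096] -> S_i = -1*8^i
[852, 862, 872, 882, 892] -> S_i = 852 + 10*i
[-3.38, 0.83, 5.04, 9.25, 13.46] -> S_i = -3.38 + 4.21*i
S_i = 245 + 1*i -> [245, 246, 247, 248, 249]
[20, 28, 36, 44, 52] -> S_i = 20 + 8*i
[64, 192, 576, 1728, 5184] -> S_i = 64*3^i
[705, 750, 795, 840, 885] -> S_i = 705 + 45*i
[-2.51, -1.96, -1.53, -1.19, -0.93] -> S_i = -2.51*0.78^i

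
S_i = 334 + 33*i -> [334, 367, 400, 433, 466]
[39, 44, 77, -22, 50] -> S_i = Random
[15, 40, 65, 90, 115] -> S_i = 15 + 25*i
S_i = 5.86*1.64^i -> [5.86, 9.61, 15.76, 25.85, 42.39]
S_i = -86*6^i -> [-86, -516, -3096, -18576, -111456]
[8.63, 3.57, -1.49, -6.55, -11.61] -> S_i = 8.63 + -5.06*i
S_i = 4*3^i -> [4, 12, 36, 108, 324]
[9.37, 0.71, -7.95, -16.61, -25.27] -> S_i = 9.37 + -8.66*i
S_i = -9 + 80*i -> [-9, 71, 151, 231, 311]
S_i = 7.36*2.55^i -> [7.36, 18.77, 47.86, 122.04, 311.2]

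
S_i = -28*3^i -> [-28, -84, -252, -756, -2268]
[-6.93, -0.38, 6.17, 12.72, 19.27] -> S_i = -6.93 + 6.55*i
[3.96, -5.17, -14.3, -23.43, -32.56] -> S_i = 3.96 + -9.13*i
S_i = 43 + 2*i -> [43, 45, 47, 49, 51]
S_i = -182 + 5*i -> [-182, -177, -172, -167, -162]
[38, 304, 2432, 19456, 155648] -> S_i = 38*8^i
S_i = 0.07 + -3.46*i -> [0.07, -3.39, -6.85, -10.31, -13.77]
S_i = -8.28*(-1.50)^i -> [-8.28, 12.42, -18.63, 27.94, -41.92]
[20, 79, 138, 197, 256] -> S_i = 20 + 59*i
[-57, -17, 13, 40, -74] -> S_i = Random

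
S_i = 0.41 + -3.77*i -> [0.41, -3.36, -7.13, -10.9, -14.67]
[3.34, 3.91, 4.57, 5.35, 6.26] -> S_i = 3.34*1.17^i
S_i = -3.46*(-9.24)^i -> [-3.46, 31.97, -295.41, 2729.56, -25221.1]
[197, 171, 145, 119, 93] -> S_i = 197 + -26*i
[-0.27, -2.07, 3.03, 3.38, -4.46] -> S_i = Random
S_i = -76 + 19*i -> [-76, -57, -38, -19, 0]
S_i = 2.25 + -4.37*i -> [2.25, -2.12, -6.49, -10.86, -15.23]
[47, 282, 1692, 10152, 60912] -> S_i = 47*6^i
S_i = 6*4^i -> [6, 24, 96, 384, 1536]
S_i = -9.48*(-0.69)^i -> [-9.48, 6.54, -4.51, 3.11, -2.15]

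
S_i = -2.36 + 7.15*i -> [-2.36, 4.79, 11.94, 19.09, 26.24]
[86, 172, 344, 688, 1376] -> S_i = 86*2^i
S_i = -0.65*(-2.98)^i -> [-0.65, 1.94, -5.77, 17.2, -51.26]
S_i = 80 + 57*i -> [80, 137, 194, 251, 308]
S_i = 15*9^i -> [15, 135, 1215, 10935, 98415]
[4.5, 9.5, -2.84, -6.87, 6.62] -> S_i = Random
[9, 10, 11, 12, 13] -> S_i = 9 + 1*i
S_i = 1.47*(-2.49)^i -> [1.47, -3.66, 9.11, -22.69, 56.51]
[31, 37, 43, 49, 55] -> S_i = 31 + 6*i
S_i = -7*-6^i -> [-7, 42, -252, 1512, -9072]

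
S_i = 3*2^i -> [3, 6, 12, 24, 48]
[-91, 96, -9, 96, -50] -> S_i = Random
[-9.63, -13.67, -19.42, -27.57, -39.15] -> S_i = -9.63*1.42^i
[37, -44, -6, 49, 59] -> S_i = Random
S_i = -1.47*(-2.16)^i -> [-1.47, 3.18, -6.86, 14.81, -32.0]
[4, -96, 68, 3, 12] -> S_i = Random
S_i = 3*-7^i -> [3, -21, 147, -1029, 7203]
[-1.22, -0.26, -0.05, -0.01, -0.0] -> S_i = -1.22*0.21^i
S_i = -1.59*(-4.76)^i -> [-1.59, 7.57, -36.03, 171.48, -816.25]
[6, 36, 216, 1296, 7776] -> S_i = 6*6^i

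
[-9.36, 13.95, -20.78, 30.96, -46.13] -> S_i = -9.36*(-1.49)^i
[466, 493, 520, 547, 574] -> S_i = 466 + 27*i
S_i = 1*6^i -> [1, 6, 36, 216, 1296]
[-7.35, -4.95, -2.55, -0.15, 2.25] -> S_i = -7.35 + 2.40*i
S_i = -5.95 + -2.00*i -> [-5.95, -7.95, -9.95, -11.95, -13.95]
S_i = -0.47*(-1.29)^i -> [-0.47, 0.61, -0.78, 1.01, -1.3]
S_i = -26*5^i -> [-26, -130, -650, -3250, -16250]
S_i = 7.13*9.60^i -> [7.13, 68.45, 657.1, 6308.17, 60558.41]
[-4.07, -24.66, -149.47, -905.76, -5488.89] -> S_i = -4.07*6.06^i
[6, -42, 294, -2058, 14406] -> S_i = 6*-7^i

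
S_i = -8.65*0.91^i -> [-8.65, -7.87, -7.16, -6.52, -5.93]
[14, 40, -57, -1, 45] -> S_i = Random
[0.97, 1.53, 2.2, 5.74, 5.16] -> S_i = Random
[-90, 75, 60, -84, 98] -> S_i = Random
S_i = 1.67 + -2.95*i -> [1.67, -1.28, -4.23, -7.18, -10.13]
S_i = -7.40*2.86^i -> [-7.4, -21.16, -60.53, -173.11, -495.1]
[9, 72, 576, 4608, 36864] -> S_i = 9*8^i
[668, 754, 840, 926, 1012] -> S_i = 668 + 86*i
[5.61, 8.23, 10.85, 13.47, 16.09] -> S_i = 5.61 + 2.62*i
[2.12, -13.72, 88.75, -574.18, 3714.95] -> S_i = 2.12*(-6.47)^i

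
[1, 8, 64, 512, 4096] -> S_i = 1*8^i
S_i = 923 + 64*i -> [923, 987, 1051, 1115, 1179]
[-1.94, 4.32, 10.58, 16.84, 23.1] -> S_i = -1.94 + 6.26*i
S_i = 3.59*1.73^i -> [3.59, 6.21, 10.74, 18.59, 32.16]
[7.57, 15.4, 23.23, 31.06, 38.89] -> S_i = 7.57 + 7.83*i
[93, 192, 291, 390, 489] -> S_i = 93 + 99*i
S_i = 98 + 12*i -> [98, 110, 122, 134, 146]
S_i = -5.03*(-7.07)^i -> [-5.03, 35.56, -251.42, 1777.57, -12567.41]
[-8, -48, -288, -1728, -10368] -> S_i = -8*6^i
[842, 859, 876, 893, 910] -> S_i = 842 + 17*i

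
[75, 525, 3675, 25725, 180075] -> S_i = 75*7^i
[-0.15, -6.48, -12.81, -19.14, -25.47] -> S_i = -0.15 + -6.33*i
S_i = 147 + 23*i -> [147, 170, 193, 216, 239]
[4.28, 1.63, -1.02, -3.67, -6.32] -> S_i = 4.28 + -2.65*i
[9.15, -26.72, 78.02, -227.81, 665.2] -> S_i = 9.15*(-2.92)^i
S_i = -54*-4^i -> [-54, 216, -864, 3456, -13824]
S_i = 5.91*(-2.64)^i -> [5.91, -15.6, 41.19, -108.74, 287.08]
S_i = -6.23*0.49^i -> [-6.23, -3.05, -1.5, -0.73, -0.36]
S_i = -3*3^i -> [-3, -9, -27, -81, -243]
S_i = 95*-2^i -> [95, -190, 380, -760, 1520]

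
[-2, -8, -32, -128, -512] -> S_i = -2*4^i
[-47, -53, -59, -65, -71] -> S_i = -47 + -6*i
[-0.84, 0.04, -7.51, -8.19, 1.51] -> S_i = Random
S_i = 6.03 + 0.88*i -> [6.03, 6.91, 7.79, 8.67, 9.55]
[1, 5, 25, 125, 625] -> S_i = 1*5^i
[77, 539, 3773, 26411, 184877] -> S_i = 77*7^i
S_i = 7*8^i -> [7, 56, 448, 3584, 28672]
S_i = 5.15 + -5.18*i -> [5.15, -0.03, -5.21, -10.39, -15.57]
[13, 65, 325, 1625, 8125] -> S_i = 13*5^i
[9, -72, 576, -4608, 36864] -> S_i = 9*-8^i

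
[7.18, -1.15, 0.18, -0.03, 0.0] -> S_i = 7.18*(-0.16)^i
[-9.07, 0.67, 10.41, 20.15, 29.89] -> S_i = -9.07 + 9.74*i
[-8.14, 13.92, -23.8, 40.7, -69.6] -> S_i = -8.14*(-1.71)^i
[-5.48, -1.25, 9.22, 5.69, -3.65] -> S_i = Random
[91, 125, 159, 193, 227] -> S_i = 91 + 34*i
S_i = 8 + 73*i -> [8, 81, 154, 227, 300]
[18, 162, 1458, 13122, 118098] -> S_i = 18*9^i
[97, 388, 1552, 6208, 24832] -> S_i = 97*4^i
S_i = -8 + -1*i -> [-8, -9, -10, -11, -12]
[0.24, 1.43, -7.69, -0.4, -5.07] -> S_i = Random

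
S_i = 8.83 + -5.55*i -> [8.83, 3.28, -2.27, -7.82, -13.37]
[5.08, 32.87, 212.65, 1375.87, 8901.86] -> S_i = 5.08*6.47^i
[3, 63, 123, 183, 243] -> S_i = 3 + 60*i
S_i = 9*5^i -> [9, 45, 225, 1125, 5625]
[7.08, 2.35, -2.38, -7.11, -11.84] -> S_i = 7.08 + -4.73*i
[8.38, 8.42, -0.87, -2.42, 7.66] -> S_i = Random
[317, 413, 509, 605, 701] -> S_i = 317 + 96*i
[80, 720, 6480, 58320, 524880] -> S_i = 80*9^i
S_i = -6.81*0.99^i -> [-6.81, -6.74, -6.67, -6.61, -6.54]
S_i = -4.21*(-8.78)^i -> [-4.21, 36.96, -324.54, 2849.48, -25018.44]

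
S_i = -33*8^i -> [-33, -264, -2112, -16896, -135168]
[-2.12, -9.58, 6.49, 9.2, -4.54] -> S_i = Random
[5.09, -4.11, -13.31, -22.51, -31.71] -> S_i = 5.09 + -9.20*i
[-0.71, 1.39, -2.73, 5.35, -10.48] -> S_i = -0.71*(-1.96)^i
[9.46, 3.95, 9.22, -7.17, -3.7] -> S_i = Random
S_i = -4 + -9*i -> [-4, -13, -22, -31, -40]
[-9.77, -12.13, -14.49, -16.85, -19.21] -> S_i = -9.77 + -2.36*i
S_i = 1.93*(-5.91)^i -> [1.93, -11.41, 67.41, -398.4, 2354.55]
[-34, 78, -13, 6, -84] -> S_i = Random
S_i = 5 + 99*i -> [5, 104, 203, 302, 401]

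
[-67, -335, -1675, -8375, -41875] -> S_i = -67*5^i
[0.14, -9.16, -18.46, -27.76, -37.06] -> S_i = 0.14 + -9.30*i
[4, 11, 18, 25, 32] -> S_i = 4 + 7*i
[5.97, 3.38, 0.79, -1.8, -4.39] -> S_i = 5.97 + -2.59*i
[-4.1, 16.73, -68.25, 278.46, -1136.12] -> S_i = -4.10*(-4.08)^i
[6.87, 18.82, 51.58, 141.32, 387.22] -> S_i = 6.87*2.74^i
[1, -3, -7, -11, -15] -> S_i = 1 + -4*i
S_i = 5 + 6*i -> [5, 11, 17, 23, 29]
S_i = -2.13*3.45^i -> [-2.13, -7.35, -25.35, -87.47, -301.76]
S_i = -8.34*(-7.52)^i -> [-8.34, 62.72, -471.63, 3546.66, -26670.88]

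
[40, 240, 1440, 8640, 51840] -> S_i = 40*6^i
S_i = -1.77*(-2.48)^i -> [-1.77, 4.39, -10.89, 27.0, -66.95]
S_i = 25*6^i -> [25, 150, 900, 5400, 32400]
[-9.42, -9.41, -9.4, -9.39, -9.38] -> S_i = -9.42 + 0.01*i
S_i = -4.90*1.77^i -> [-4.9, -8.67, -15.35, -27.17, -48.09]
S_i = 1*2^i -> [1, 2, 4, 8, 16]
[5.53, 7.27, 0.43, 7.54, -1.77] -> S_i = Random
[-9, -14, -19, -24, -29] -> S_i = -9 + -5*i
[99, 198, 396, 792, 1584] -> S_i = 99*2^i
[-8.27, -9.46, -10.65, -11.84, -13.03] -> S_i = -8.27 + -1.19*i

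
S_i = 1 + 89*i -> [1, 90, 179, 268, 357]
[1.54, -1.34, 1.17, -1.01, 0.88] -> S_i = 1.54*(-0.87)^i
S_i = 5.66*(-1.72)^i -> [5.66, -9.74, 16.74, -28.8, 49.54]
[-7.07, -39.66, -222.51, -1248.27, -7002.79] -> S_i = -7.07*5.61^i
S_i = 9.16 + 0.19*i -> [9.16, 9.35, 9.54, 9.73, 9.92]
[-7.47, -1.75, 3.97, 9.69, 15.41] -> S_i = -7.47 + 5.72*i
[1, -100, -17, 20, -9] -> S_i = Random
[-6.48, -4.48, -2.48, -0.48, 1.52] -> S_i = -6.48 + 2.00*i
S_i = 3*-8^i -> [3, -24, 192, -1536, 12288]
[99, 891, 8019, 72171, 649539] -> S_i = 99*9^i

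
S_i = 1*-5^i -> [1, -5, 25, -125, 625]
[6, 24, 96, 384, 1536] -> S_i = 6*4^i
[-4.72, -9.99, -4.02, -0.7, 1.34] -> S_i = Random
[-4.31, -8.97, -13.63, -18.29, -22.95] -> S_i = -4.31 + -4.66*i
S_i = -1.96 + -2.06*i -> [-1.96, -4.02, -6.08, -8.14, -10.2]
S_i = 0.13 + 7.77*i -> [0.13, 7.9, 15.67, 23.44, 31.21]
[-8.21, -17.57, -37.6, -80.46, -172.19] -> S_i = -8.21*2.14^i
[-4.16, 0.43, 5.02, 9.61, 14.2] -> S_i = -4.16 + 4.59*i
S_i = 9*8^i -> [9, 72, 576, 4608, 36864]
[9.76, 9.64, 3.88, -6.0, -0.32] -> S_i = Random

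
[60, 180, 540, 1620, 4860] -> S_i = 60*3^i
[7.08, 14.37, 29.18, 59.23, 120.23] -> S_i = 7.08*2.03^i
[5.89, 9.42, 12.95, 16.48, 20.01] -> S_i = 5.89 + 3.53*i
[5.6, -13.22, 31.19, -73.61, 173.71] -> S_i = 5.60*(-2.36)^i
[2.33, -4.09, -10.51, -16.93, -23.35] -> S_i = 2.33 + -6.42*i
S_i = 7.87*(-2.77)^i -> [7.87, -21.8, 60.39, -167.27, 463.33]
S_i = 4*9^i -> [4, 36, 324, 2916, 26244]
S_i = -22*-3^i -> [-22, 66, -198, 594, -1782]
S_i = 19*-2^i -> [19, -38, 76, -152, 304]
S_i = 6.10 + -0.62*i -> [6.1, 5.48, 4.86, 4.24, 3.62]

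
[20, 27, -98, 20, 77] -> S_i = Random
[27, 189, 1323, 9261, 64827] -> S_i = 27*7^i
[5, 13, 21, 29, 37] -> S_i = 5 + 8*i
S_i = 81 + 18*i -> [81, 99, 117, 135, 153]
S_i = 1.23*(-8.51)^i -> [1.23, -10.47, 89.08, -758.04, 6450.95]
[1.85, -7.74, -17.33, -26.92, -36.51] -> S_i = 1.85 + -9.59*i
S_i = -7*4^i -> [-7, -28, -112, -448, -1792]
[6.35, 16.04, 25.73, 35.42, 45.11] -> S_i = 6.35 + 9.69*i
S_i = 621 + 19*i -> [621, 640, 659, 678, 697]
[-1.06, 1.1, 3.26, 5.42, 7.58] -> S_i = -1.06 + 2.16*i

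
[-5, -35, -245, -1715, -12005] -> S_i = -5*7^i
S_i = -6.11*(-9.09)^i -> [-6.11, 55.54, -504.86, 4589.16, -41715.43]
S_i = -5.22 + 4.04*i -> [-5.22, -1.18, 2.86, 6.9, 10.94]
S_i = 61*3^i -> [61, 183, 549, 1647, 4941]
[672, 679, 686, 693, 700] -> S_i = 672 + 7*i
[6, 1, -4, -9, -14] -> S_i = 6 + -5*i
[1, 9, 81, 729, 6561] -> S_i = 1*9^i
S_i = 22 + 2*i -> [22, 24, 26, 28, 30]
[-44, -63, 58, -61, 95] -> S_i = Random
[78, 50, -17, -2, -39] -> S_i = Random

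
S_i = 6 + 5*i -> [6, 11, 16, 21, 26]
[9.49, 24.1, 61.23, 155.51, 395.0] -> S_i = 9.49*2.54^i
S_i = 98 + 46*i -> [98, 144, 190, 236, 282]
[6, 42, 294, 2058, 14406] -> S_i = 6*7^i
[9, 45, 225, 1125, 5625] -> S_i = 9*5^i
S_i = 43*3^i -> [43, 129, 387, 1161, 3483]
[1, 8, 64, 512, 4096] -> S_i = 1*8^i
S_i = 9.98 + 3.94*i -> [9.98, 13.92, 17.86, 21.8, 25.74]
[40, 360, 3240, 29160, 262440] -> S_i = 40*9^i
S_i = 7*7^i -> [7, 49, 343, 2401, 16807]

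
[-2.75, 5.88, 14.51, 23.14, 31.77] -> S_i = -2.75 + 8.63*i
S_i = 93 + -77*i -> [93, 16, -61, -138, -215]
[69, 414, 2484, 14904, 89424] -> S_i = 69*6^i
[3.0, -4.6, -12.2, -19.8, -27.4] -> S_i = 3.00 + -7.60*i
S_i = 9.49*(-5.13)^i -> [9.49, -48.68, 249.75, -1281.2, 6572.58]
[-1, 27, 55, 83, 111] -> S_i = -1 + 28*i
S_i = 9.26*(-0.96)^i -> [9.26, -8.89, 8.53, -8.19, 7.86]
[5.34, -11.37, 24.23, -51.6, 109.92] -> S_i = 5.34*(-2.13)^i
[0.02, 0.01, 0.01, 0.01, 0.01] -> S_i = 0.02*0.74^i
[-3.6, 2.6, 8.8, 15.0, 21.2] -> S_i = -3.60 + 6.20*i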